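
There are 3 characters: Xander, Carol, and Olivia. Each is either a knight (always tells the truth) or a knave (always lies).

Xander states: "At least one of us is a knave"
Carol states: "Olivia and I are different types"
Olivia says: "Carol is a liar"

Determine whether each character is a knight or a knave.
Xander is a knight.
Carol is a knight.
Olivia is a knave.

Verification:
- Xander (knight) says "At least one of us is a knave" - this is TRUE because Olivia is a knave.
- Carol (knight) says "Olivia and I are different types" - this is TRUE because Carol is a knight and Olivia is a knave.
- Olivia (knave) says "Carol is a liar" - this is FALSE (a lie) because Carol is a knight.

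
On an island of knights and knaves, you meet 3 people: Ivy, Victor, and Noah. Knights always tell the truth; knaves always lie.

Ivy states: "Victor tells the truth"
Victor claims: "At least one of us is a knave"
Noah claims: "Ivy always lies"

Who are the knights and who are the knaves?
Ivy is a knight.
Victor is a knight.
Noah is a knave.

Verification:
- Ivy (knight) says "Victor tells the truth" - this is TRUE because Victor is a knight.
- Victor (knight) says "At least one of us is a knave" - this is TRUE because Noah is a knave.
- Noah (knave) says "Ivy always lies" - this is FALSE (a lie) because Ivy is a knight.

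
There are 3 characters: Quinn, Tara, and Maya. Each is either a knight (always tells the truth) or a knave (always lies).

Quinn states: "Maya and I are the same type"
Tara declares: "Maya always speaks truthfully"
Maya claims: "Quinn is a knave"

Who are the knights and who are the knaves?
Quinn is a knave.
Tara is a knight.
Maya is a knight.

Verification:
- Quinn (knave) says "Maya and I are the same type" - this is FALSE (a lie) because Quinn is a knave and Maya is a knight.
- Tara (knight) says "Maya always speaks truthfully" - this is TRUE because Maya is a knight.
- Maya (knight) says "Quinn is a knave" - this is TRUE because Quinn is a knave.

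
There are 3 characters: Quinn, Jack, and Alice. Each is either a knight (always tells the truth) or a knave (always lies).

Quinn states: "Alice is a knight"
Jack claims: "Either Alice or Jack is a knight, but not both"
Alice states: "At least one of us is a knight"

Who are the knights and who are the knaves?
Quinn is a knave.
Jack is a knave.
Alice is a knave.

Verification:
- Quinn (knave) says "Alice is a knight" - this is FALSE (a lie) because Alice is a knave.
- Jack (knave) says "Either Alice or Jack is a knight, but not both" - this is FALSE (a lie) because Alice is a knave and Jack is a knave.
- Alice (knave) says "At least one of us is a knight" - this is FALSE (a lie) because no one is a knight.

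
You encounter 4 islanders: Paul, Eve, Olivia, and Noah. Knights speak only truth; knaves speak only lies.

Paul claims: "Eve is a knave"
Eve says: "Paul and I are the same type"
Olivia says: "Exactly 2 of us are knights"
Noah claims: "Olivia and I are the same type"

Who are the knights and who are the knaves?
Paul is a knight.
Eve is a knave.
Olivia is a knight.
Noah is a knave.

Verification:
- Paul (knight) says "Eve is a knave" - this is TRUE because Eve is a knave.
- Eve (knave) says "Paul and I are the same type" - this is FALSE (a lie) because Eve is a knave and Paul is a knight.
- Olivia (knight) says "Exactly 2 of us are knights" - this is TRUE because there are 2 knights.
- Noah (knave) says "Olivia and I are the same type" - this is FALSE (a lie) because Noah is a knave and Olivia is a knight.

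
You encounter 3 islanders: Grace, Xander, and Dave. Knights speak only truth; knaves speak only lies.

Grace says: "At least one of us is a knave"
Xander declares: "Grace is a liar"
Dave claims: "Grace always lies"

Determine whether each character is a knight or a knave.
Grace is a knight.
Xander is a knave.
Dave is a knave.

Verification:
- Grace (knight) says "At least one of us is a knave" - this is TRUE because Xander and Dave are knaves.
- Xander (knave) says "Grace is a liar" - this is FALSE (a lie) because Grace is a knight.
- Dave (knave) says "Grace always lies" - this is FALSE (a lie) because Grace is a knight.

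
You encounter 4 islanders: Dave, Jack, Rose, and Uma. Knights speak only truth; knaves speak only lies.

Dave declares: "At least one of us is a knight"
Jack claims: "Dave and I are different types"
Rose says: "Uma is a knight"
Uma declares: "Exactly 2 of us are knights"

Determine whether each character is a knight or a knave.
Dave is a knave.
Jack is a knave.
Rose is a knave.
Uma is a knave.

Verification:
- Dave (knave) says "At least one of us is a knight" - this is FALSE (a lie) because no one is a knight.
- Jack (knave) says "Dave and I are different types" - this is FALSE (a lie) because Jack is a knave and Dave is a knave.
- Rose (knave) says "Uma is a knight" - this is FALSE (a lie) because Uma is a knave.
- Uma (knave) says "Exactly 2 of us are knights" - this is FALSE (a lie) because there are 0 knights.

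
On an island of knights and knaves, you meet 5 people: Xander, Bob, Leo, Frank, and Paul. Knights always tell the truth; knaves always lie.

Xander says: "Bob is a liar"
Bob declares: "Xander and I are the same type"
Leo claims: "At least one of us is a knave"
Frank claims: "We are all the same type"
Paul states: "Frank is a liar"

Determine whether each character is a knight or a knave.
Xander is a knight.
Bob is a knave.
Leo is a knight.
Frank is a knave.
Paul is a knight.

Verification:
- Xander (knight) says "Bob is a liar" - this is TRUE because Bob is a knave.
- Bob (knave) says "Xander and I are the same type" - this is FALSE (a lie) because Bob is a knave and Xander is a knight.
- Leo (knight) says "At least one of us is a knave" - this is TRUE because Bob and Frank are knaves.
- Frank (knave) says "We are all the same type" - this is FALSE (a lie) because Xander, Leo, and Paul are knights and Bob and Frank are knaves.
- Paul (knight) says "Frank is a liar" - this is TRUE because Frank is a knave.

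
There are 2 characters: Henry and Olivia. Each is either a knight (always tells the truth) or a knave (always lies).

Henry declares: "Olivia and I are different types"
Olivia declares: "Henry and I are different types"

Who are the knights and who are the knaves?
Henry is a knave.
Olivia is a knave.

Verification:
- Henry (knave) says "Olivia and I are different types" - this is FALSE (a lie) because Henry is a knave and Olivia is a knave.
- Olivia (knave) says "Henry and I are different types" - this is FALSE (a lie) because Olivia is a knave and Henry is a knave.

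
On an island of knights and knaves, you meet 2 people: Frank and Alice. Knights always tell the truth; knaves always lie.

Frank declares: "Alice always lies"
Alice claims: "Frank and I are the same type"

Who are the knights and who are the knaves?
Frank is a knight.
Alice is a knave.

Verification:
- Frank (knight) says "Alice always lies" - this is TRUE because Alice is a knave.
- Alice (knave) says "Frank and I are the same type" - this is FALSE (a lie) because Alice is a knave and Frank is a knight.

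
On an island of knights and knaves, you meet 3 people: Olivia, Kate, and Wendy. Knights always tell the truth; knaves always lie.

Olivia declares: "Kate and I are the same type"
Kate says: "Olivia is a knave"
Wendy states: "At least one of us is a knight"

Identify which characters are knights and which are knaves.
Olivia is a knave.
Kate is a knight.
Wendy is a knight.

Verification:
- Olivia (knave) says "Kate and I are the same type" - this is FALSE (a lie) because Olivia is a knave and Kate is a knight.
- Kate (knight) says "Olivia is a knave" - this is TRUE because Olivia is a knave.
- Wendy (knight) says "At least one of us is a knight" - this is TRUE because Kate and Wendy are knights.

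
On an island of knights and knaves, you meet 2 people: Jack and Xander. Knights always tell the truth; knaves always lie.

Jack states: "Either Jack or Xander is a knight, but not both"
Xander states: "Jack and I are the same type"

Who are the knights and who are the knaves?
Jack is a knight.
Xander is a knave.

Verification:
- Jack (knight) says "Either Jack or Xander is a knight, but not both" - this is TRUE because Jack is a knight and Xander is a knave.
- Xander (knave) says "Jack and I are the same type" - this is FALSE (a lie) because Xander is a knave and Jack is a knight.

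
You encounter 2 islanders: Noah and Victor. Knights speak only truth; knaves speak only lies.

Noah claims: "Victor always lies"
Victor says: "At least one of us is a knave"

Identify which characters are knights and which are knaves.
Noah is a knave.
Victor is a knight.

Verification:
- Noah (knave) says "Victor always lies" - this is FALSE (a lie) because Victor is a knight.
- Victor (knight) says "At least one of us is a knave" - this is TRUE because Noah is a knave.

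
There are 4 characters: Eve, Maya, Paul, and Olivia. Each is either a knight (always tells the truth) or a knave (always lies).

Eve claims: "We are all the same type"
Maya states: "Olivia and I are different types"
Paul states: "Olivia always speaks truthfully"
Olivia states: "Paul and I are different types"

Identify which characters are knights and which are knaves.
Eve is a knave.
Maya is a knight.
Paul is a knave.
Olivia is a knave.

Verification:
- Eve (knave) says "We are all the same type" - this is FALSE (a lie) because Maya is a knight and Eve, Paul, and Olivia are knaves.
- Maya (knight) says "Olivia and I are different types" - this is TRUE because Maya is a knight and Olivia is a knave.
- Paul (knave) says "Olivia always speaks truthfully" - this is FALSE (a lie) because Olivia is a knave.
- Olivia (knave) says "Paul and I are different types" - this is FALSE (a lie) because Olivia is a knave and Paul is a knave.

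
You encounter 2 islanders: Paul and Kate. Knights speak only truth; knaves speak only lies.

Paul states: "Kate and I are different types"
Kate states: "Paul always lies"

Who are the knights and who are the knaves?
Paul is a knight.
Kate is a knave.

Verification:
- Paul (knight) says "Kate and I are different types" - this is TRUE because Paul is a knight and Kate is a knave.
- Kate (knave) says "Paul always lies" - this is FALSE (a lie) because Paul is a knight.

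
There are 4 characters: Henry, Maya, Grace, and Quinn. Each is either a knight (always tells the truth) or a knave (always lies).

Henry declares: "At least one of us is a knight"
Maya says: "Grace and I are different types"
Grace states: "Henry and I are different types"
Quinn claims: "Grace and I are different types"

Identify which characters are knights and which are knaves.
Henry is a knave.
Maya is a knave.
Grace is a knave.
Quinn is a knave.

Verification:
- Henry (knave) says "At least one of us is a knight" - this is FALSE (a lie) because no one is a knight.
- Maya (knave) says "Grace and I are different types" - this is FALSE (a lie) because Maya is a knave and Grace is a knave.
- Grace (knave) says "Henry and I are different types" - this is FALSE (a lie) because Grace is a knave and Henry is a knave.
- Quinn (knave) says "Grace and I are different types" - this is FALSE (a lie) because Quinn is a knave and Grace is a knave.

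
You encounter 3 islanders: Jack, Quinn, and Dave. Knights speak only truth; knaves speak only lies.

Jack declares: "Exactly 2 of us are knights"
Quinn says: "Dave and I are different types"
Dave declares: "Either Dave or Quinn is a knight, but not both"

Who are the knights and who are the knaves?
Jack is a knave.
Quinn is a knave.
Dave is a knave.

Verification:
- Jack (knave) says "Exactly 2 of us are knights" - this is FALSE (a lie) because there are 0 knights.
- Quinn (knave) says "Dave and I are different types" - this is FALSE (a lie) because Quinn is a knave and Dave is a knave.
- Dave (knave) says "Either Dave or Quinn is a knight, but not both" - this is FALSE (a lie) because Dave is a knave and Quinn is a knave.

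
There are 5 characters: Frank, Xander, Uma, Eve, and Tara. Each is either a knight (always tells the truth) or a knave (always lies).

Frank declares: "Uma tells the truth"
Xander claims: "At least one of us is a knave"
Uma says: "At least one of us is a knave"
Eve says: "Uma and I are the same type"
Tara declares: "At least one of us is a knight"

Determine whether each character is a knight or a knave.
Frank is a knight.
Xander is a knight.
Uma is a knight.
Eve is a knave.
Tara is a knight.

Verification:
- Frank (knight) says "Uma tells the truth" - this is TRUE because Uma is a knight.
- Xander (knight) says "At least one of us is a knave" - this is TRUE because Eve is a knave.
- Uma (knight) says "At least one of us is a knave" - this is TRUE because Eve is a knave.
- Eve (knave) says "Uma and I are the same type" - this is FALSE (a lie) because Eve is a knave and Uma is a knight.
- Tara (knight) says "At least one of us is a knight" - this is TRUE because Frank, Xander, Uma, and Tara are knights.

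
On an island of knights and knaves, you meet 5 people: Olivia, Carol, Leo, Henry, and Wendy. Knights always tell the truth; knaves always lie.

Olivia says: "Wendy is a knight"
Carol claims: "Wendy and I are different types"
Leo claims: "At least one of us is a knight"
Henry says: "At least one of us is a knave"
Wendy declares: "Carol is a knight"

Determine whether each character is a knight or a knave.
Olivia is a knave.
Carol is a knave.
Leo is a knight.
Henry is a knight.
Wendy is a knave.

Verification:
- Olivia (knave) says "Wendy is a knight" - this is FALSE (a lie) because Wendy is a knave.
- Carol (knave) says "Wendy and I are different types" - this is FALSE (a lie) because Carol is a knave and Wendy is a knave.
- Leo (knight) says "At least one of us is a knight" - this is TRUE because Leo and Henry are knights.
- Henry (knight) says "At least one of us is a knave" - this is TRUE because Olivia, Carol, and Wendy are knaves.
- Wendy (knave) says "Carol is a knight" - this is FALSE (a lie) because Carol is a knave.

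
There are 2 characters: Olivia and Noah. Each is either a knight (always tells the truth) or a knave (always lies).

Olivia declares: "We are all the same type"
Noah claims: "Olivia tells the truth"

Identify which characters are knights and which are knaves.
Olivia is a knight.
Noah is a knight.

Verification:
- Olivia (knight) says "We are all the same type" - this is TRUE because Olivia and Noah are knights.
- Noah (knight) says "Olivia tells the truth" - this is TRUE because Olivia is a knight.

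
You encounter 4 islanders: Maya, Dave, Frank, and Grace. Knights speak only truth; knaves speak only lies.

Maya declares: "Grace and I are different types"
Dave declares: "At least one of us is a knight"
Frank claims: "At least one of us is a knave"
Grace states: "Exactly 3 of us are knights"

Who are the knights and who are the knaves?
Maya is a knave.
Dave is a knight.
Frank is a knight.
Grace is a knave.

Verification:
- Maya (knave) says "Grace and I are different types" - this is FALSE (a lie) because Maya is a knave and Grace is a knave.
- Dave (knight) says "At least one of us is a knight" - this is TRUE because Dave and Frank are knights.
- Frank (knight) says "At least one of us is a knave" - this is TRUE because Maya and Grace are knaves.
- Grace (knave) says "Exactly 3 of us are knights" - this is FALSE (a lie) because there are 2 knights.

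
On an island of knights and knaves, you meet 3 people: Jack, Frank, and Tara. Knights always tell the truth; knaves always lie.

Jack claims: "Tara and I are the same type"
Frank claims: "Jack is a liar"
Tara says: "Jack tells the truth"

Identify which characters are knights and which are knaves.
Jack is a knight.
Frank is a knave.
Tara is a knight.

Verification:
- Jack (knight) says "Tara and I are the same type" - this is TRUE because Jack is a knight and Tara is a knight.
- Frank (knave) says "Jack is a liar" - this is FALSE (a lie) because Jack is a knight.
- Tara (knight) says "Jack tells the truth" - this is TRUE because Jack is a knight.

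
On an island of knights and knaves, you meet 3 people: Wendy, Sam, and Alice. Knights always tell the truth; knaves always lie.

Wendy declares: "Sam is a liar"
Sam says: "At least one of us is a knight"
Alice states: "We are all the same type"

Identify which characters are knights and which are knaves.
Wendy is a knave.
Sam is a knight.
Alice is a knave.

Verification:
- Wendy (knave) says "Sam is a liar" - this is FALSE (a lie) because Sam is a knight.
- Sam (knight) says "At least one of us is a knight" - this is TRUE because Sam is a knight.
- Alice (knave) says "We are all the same type" - this is FALSE (a lie) because Sam is a knight and Wendy and Alice are knaves.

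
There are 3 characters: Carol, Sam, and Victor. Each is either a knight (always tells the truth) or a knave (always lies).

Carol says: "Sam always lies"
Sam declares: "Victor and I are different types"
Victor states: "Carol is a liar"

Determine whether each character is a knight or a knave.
Carol is a knight.
Sam is a knave.
Victor is a knave.

Verification:
- Carol (knight) says "Sam always lies" - this is TRUE because Sam is a knave.
- Sam (knave) says "Victor and I are different types" - this is FALSE (a lie) because Sam is a knave and Victor is a knave.
- Victor (knave) says "Carol is a liar" - this is FALSE (a lie) because Carol is a knight.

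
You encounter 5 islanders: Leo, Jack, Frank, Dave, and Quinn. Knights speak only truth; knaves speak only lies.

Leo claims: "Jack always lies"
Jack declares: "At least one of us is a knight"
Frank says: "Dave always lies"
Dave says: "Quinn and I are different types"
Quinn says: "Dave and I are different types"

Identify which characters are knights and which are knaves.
Leo is a knave.
Jack is a knight.
Frank is a knight.
Dave is a knave.
Quinn is a knave.

Verification:
- Leo (knave) says "Jack always lies" - this is FALSE (a lie) because Jack is a knight.
- Jack (knight) says "At least one of us is a knight" - this is TRUE because Jack and Frank are knights.
- Frank (knight) says "Dave always lies" - this is TRUE because Dave is a knave.
- Dave (knave) says "Quinn and I are different types" - this is FALSE (a lie) because Dave is a knave and Quinn is a knave.
- Quinn (knave) says "Dave and I are different types" - this is FALSE (a lie) because Quinn is a knave and Dave is a knave.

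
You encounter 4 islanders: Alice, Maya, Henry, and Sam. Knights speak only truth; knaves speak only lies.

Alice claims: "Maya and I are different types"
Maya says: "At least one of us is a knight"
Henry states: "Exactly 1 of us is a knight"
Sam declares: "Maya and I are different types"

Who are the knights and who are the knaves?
Alice is a knave.
Maya is a knave.
Henry is a knave.
Sam is a knave.

Verification:
- Alice (knave) says "Maya and I are different types" - this is FALSE (a lie) because Alice is a knave and Maya is a knave.
- Maya (knave) says "At least one of us is a knight" - this is FALSE (a lie) because no one is a knight.
- Henry (knave) says "Exactly 1 of us is a knight" - this is FALSE (a lie) because there are 0 knights.
- Sam (knave) says "Maya and I are different types" - this is FALSE (a lie) because Sam is a knave and Maya is a knave.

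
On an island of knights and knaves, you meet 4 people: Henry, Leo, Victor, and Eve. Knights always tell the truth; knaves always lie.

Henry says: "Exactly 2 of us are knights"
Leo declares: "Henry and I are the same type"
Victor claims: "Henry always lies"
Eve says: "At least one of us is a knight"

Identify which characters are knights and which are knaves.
Henry is a knight.
Leo is a knave.
Victor is a knave.
Eve is a knight.

Verification:
- Henry (knight) says "Exactly 2 of us are knights" - this is TRUE because there are 2 knights.
- Leo (knave) says "Henry and I are the same type" - this is FALSE (a lie) because Leo is a knave and Henry is a knight.
- Victor (knave) says "Henry always lies" - this is FALSE (a lie) because Henry is a knight.
- Eve (knight) says "At least one of us is a knight" - this is TRUE because Henry and Eve are knights.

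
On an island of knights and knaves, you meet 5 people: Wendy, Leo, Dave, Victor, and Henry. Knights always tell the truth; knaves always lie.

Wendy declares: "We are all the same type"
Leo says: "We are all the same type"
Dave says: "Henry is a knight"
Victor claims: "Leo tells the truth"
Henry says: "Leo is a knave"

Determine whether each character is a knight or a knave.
Wendy is a knave.
Leo is a knave.
Dave is a knight.
Victor is a knave.
Henry is a knight.

Verification:
- Wendy (knave) says "We are all the same type" - this is FALSE (a lie) because Dave and Henry are knights and Wendy, Leo, and Victor are knaves.
- Leo (knave) says "We are all the same type" - this is FALSE (a lie) because Dave and Henry are knights and Wendy, Leo, and Victor are knaves.
- Dave (knight) says "Henry is a knight" - this is TRUE because Henry is a knight.
- Victor (knave) says "Leo tells the truth" - this is FALSE (a lie) because Leo is a knave.
- Henry (knight) says "Leo is a knave" - this is TRUE because Leo is a knave.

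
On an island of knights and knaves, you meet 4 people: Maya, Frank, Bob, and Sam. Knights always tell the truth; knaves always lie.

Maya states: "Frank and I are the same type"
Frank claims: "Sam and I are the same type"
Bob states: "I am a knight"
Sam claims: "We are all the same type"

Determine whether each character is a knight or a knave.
Maya is a knight.
Frank is a knight.
Bob is a knight.
Sam is a knight.

Verification:
- Maya (knight) says "Frank and I are the same type" - this is TRUE because Maya is a knight and Frank is a knight.
- Frank (knight) says "Sam and I are the same type" - this is TRUE because Frank is a knight and Sam is a knight.
- Bob (knight) says "I am a knight" - this is TRUE because Bob is a knight.
- Sam (knight) says "We are all the same type" - this is TRUE because Maya, Frank, Bob, and Sam are knights.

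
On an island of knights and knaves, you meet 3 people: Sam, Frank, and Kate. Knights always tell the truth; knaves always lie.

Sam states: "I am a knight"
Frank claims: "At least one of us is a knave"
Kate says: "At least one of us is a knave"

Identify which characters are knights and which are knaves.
Sam is a knave.
Frank is a knight.
Kate is a knight.

Verification:
- Sam (knave) says "I am a knight" - this is FALSE (a lie) because Sam is a knave.
- Frank (knight) says "At least one of us is a knave" - this is TRUE because Sam is a knave.
- Kate (knight) says "At least one of us is a knave" - this is TRUE because Sam is a knave.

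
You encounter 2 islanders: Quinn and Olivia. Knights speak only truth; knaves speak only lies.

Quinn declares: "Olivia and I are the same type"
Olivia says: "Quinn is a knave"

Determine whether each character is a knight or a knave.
Quinn is a knave.
Olivia is a knight.

Verification:
- Quinn (knave) says "Olivia and I are the same type" - this is FALSE (a lie) because Quinn is a knave and Olivia is a knight.
- Olivia (knight) says "Quinn is a knave" - this is TRUE because Quinn is a knave.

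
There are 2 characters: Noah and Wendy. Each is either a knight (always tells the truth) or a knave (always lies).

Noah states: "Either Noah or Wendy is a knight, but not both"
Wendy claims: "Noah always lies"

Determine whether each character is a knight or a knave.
Noah is a knight.
Wendy is a knave.

Verification:
- Noah (knight) says "Either Noah or Wendy is a knight, but not both" - this is TRUE because Noah is a knight and Wendy is a knave.
- Wendy (knave) says "Noah always lies" - this is FALSE (a lie) because Noah is a knight.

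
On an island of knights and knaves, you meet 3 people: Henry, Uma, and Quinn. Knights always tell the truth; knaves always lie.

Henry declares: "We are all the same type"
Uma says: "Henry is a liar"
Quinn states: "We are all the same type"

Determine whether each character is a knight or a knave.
Henry is a knave.
Uma is a knight.
Quinn is a knave.

Verification:
- Henry (knave) says "We are all the same type" - this is FALSE (a lie) because Uma is a knight and Henry and Quinn are knaves.
- Uma (knight) says "Henry is a liar" - this is TRUE because Henry is a knave.
- Quinn (knave) says "We are all the same type" - this is FALSE (a lie) because Uma is a knight and Henry and Quinn are knaves.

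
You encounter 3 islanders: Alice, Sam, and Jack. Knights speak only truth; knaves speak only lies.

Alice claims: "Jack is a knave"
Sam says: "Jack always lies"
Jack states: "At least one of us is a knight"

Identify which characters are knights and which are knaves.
Alice is a knave.
Sam is a knave.
Jack is a knight.

Verification:
- Alice (knave) says "Jack is a knave" - this is FALSE (a lie) because Jack is a knight.
- Sam (knave) says "Jack always lies" - this is FALSE (a lie) because Jack is a knight.
- Jack (knight) says "At least one of us is a knight" - this is TRUE because Jack is a knight.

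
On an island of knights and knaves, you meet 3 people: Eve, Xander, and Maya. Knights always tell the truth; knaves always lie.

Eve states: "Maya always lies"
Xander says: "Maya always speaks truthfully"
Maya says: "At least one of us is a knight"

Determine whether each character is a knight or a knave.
Eve is a knave.
Xander is a knight.
Maya is a knight.

Verification:
- Eve (knave) says "Maya always lies" - this is FALSE (a lie) because Maya is a knight.
- Xander (knight) says "Maya always speaks truthfully" - this is TRUE because Maya is a knight.
- Maya (knight) says "At least one of us is a knight" - this is TRUE because Xander and Maya are knights.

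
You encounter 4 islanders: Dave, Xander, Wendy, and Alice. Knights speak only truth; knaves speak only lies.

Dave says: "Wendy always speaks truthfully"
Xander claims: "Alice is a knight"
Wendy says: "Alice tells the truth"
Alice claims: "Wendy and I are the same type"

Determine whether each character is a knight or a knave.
Dave is a knight.
Xander is a knight.
Wendy is a knight.
Alice is a knight.

Verification:
- Dave (knight) says "Wendy always speaks truthfully" - this is TRUE because Wendy is a knight.
- Xander (knight) says "Alice is a knight" - this is TRUE because Alice is a knight.
- Wendy (knight) says "Alice tells the truth" - this is TRUE because Alice is a knight.
- Alice (knight) says "Wendy and I are the same type" - this is TRUE because Alice is a knight and Wendy is a knight.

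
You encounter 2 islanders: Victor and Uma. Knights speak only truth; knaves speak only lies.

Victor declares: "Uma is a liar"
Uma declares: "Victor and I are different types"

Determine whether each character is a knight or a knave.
Victor is a knave.
Uma is a knight.

Verification:
- Victor (knave) says "Uma is a liar" - this is FALSE (a lie) because Uma is a knight.
- Uma (knight) says "Victor and I are different types" - this is TRUE because Uma is a knight and Victor is a knave.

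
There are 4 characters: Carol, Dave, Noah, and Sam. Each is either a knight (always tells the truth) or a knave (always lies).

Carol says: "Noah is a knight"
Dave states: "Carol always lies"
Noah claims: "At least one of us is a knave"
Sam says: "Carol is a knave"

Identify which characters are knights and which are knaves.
Carol is a knight.
Dave is a knave.
Noah is a knight.
Sam is a knave.

Verification:
- Carol (knight) says "Noah is a knight" - this is TRUE because Noah is a knight.
- Dave (knave) says "Carol always lies" - this is FALSE (a lie) because Carol is a knight.
- Noah (knight) says "At least one of us is a knave" - this is TRUE because Dave and Sam are knaves.
- Sam (knave) says "Carol is a knave" - this is FALSE (a lie) because Carol is a knight.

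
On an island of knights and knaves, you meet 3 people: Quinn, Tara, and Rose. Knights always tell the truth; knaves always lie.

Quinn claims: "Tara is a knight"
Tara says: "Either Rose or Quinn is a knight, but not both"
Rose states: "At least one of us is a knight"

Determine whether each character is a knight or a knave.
Quinn is a knave.
Tara is a knave.
Rose is a knave.

Verification:
- Quinn (knave) says "Tara is a knight" - this is FALSE (a lie) because Tara is a knave.
- Tara (knave) says "Either Rose or Quinn is a knight, but not both" - this is FALSE (a lie) because Rose is a knave and Quinn is a knave.
- Rose (knave) says "At least one of us is a knight" - this is FALSE (a lie) because no one is a knight.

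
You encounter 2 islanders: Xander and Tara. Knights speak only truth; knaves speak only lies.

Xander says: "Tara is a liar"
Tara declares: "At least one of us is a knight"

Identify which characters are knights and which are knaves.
Xander is a knave.
Tara is a knight.

Verification:
- Xander (knave) says "Tara is a liar" - this is FALSE (a lie) because Tara is a knight.
- Tara (knight) says "At least one of us is a knight" - this is TRUE because Tara is a knight.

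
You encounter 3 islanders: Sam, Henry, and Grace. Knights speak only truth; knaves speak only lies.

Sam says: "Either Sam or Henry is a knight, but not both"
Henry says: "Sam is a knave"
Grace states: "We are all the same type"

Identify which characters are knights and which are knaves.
Sam is a knight.
Henry is a knave.
Grace is a knave.

Verification:
- Sam (knight) says "Either Sam or Henry is a knight, but not both" - this is TRUE because Sam is a knight and Henry is a knave.
- Henry (knave) says "Sam is a knave" - this is FALSE (a lie) because Sam is a knight.
- Grace (knave) says "We are all the same type" - this is FALSE (a lie) because Sam is a knight and Henry and Grace are knaves.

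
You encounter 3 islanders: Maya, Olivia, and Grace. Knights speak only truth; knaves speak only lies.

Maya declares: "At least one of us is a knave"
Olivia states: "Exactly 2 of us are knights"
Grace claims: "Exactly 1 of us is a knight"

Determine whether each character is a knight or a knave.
Maya is a knight.
Olivia is a knight.
Grace is a knave.

Verification:
- Maya (knight) says "At least one of us is a knave" - this is TRUE because Grace is a knave.
- Olivia (knight) says "Exactly 2 of us are knights" - this is TRUE because there are 2 knights.
- Grace (knave) says "Exactly 1 of us is a knight" - this is FALSE (a lie) because there are 2 knights.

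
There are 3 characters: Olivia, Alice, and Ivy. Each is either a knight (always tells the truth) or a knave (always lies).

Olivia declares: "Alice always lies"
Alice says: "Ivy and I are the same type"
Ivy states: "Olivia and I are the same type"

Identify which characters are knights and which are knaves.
Olivia is a knight.
Alice is a knave.
Ivy is a knight.

Verification:
- Olivia (knight) says "Alice always lies" - this is TRUE because Alice is a knave.
- Alice (knave) says "Ivy and I are the same type" - this is FALSE (a lie) because Alice is a knave and Ivy is a knight.
- Ivy (knight) says "Olivia and I are the same type" - this is TRUE because Ivy is a knight and Olivia is a knight.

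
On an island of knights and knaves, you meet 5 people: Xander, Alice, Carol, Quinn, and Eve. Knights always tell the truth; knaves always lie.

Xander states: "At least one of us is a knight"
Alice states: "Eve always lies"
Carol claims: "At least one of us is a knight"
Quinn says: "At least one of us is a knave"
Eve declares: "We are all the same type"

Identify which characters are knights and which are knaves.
Xander is a knight.
Alice is a knight.
Carol is a knight.
Quinn is a knight.
Eve is a knave.

Verification:
- Xander (knight) says "At least one of us is a knight" - this is TRUE because Xander, Alice, Carol, and Quinn are knights.
- Alice (knight) says "Eve always lies" - this is TRUE because Eve is a knave.
- Carol (knight) says "At least one of us is a knight" - this is TRUE because Xander, Alice, Carol, and Quinn are knights.
- Quinn (knight) says "At least one of us is a knave" - this is TRUE because Eve is a knave.
- Eve (knave) says "We are all the same type" - this is FALSE (a lie) because Xander, Alice, Carol, and Quinn are knights and Eve is a knave.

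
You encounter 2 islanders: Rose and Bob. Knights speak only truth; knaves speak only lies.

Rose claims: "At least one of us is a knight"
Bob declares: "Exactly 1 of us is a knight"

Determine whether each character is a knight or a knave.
Rose is a knave.
Bob is a knave.

Verification:
- Rose (knave) says "At least one of us is a knight" - this is FALSE (a lie) because no one is a knight.
- Bob (knave) says "Exactly 1 of us is a knight" - this is FALSE (a lie) because there are 0 knights.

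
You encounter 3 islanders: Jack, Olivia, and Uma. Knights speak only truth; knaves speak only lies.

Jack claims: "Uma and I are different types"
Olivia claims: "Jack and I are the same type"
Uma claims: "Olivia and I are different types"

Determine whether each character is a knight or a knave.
Jack is a knight.
Olivia is a knave.
Uma is a knave.

Verification:
- Jack (knight) says "Uma and I are different types" - this is TRUE because Jack is a knight and Uma is a knave.
- Olivia (knave) says "Jack and I are the same type" - this is FALSE (a lie) because Olivia is a knave and Jack is a knight.
- Uma (knave) says "Olivia and I are different types" - this is FALSE (a lie) because Uma is a knave and Olivia is a knave.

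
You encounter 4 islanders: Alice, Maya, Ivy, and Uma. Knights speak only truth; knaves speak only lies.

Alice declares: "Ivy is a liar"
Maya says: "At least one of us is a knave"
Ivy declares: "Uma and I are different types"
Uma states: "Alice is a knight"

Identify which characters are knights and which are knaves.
Alice is a knave.
Maya is a knight.
Ivy is a knight.
Uma is a knave.

Verification:
- Alice (knave) says "Ivy is a liar" - this is FALSE (a lie) because Ivy is a knight.
- Maya (knight) says "At least one of us is a knave" - this is TRUE because Alice and Uma are knaves.
- Ivy (knight) says "Uma and I are different types" - this is TRUE because Ivy is a knight and Uma is a knave.
- Uma (knave) says "Alice is a knight" - this is FALSE (a lie) because Alice is a knave.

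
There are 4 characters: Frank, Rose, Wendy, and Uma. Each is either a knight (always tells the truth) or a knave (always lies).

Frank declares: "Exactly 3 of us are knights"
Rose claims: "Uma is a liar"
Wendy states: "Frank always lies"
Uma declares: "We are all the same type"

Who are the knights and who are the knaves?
Frank is a knave.
Rose is a knight.
Wendy is a knight.
Uma is a knave.

Verification:
- Frank (knave) says "Exactly 3 of us are knights" - this is FALSE (a lie) because there are 2 knights.
- Rose (knight) says "Uma is a liar" - this is TRUE because Uma is a knave.
- Wendy (knight) says "Frank always lies" - this is TRUE because Frank is a knave.
- Uma (knave) says "We are all the same type" - this is FALSE (a lie) because Rose and Wendy are knights and Frank and Uma are knaves.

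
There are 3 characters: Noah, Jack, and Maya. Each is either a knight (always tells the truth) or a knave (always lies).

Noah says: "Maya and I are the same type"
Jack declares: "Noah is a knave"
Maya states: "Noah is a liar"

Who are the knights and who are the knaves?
Noah is a knave.
Jack is a knight.
Maya is a knight.

Verification:
- Noah (knave) says "Maya and I are the same type" - this is FALSE (a lie) because Noah is a knave and Maya is a knight.
- Jack (knight) says "Noah is a knave" - this is TRUE because Noah is a knave.
- Maya (knight) says "Noah is a liar" - this is TRUE because Noah is a knave.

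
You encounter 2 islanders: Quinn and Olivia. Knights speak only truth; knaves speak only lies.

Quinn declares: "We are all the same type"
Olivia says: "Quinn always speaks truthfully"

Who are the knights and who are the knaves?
Quinn is a knight.
Olivia is a knight.

Verification:
- Quinn (knight) says "We are all the same type" - this is TRUE because Quinn and Olivia are knights.
- Olivia (knight) says "Quinn always speaks truthfully" - this is TRUE because Quinn is a knight.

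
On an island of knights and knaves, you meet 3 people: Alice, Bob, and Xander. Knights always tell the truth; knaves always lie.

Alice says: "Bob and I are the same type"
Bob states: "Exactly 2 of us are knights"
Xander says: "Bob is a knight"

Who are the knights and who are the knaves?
Alice is a knave.
Bob is a knight.
Xander is a knight.

Verification:
- Alice (knave) says "Bob and I are the same type" - this is FALSE (a lie) because Alice is a knave and Bob is a knight.
- Bob (knight) says "Exactly 2 of us are knights" - this is TRUE because there are 2 knights.
- Xander (knight) says "Bob is a knight" - this is TRUE because Bob is a knight.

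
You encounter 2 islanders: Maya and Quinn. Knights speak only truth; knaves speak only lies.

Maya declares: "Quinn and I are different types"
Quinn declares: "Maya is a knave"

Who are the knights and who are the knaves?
Maya is a knight.
Quinn is a knave.

Verification:
- Maya (knight) says "Quinn and I are different types" - this is TRUE because Maya is a knight and Quinn is a knave.
- Quinn (knave) says "Maya is a knave" - this is FALSE (a lie) because Maya is a knight.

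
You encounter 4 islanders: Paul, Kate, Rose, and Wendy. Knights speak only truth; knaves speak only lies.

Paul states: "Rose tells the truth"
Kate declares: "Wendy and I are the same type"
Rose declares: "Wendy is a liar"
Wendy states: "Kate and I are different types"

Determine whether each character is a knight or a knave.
Paul is a knave.
Kate is a knave.
Rose is a knave.
Wendy is a knight.

Verification:
- Paul (knave) says "Rose tells the truth" - this is FALSE (a lie) because Rose is a knave.
- Kate (knave) says "Wendy and I are the same type" - this is FALSE (a lie) because Kate is a knave and Wendy is a knight.
- Rose (knave) says "Wendy is a liar" - this is FALSE (a lie) because Wendy is a knight.
- Wendy (knight) says "Kate and I are different types" - this is TRUE because Wendy is a knight and Kate is a knave.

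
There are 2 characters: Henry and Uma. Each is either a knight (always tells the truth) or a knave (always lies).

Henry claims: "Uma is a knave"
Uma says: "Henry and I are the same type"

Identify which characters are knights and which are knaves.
Henry is a knight.
Uma is a knave.

Verification:
- Henry (knight) says "Uma is a knave" - this is TRUE because Uma is a knave.
- Uma (knave) says "Henry and I are the same type" - this is FALSE (a lie) because Uma is a knave and Henry is a knight.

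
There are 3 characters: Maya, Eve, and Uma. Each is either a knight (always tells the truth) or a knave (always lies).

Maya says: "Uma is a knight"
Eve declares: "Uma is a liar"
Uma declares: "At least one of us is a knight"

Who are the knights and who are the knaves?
Maya is a knight.
Eve is a knave.
Uma is a knight.

Verification:
- Maya (knight) says "Uma is a knight" - this is TRUE because Uma is a knight.
- Eve (knave) says "Uma is a liar" - this is FALSE (a lie) because Uma is a knight.
- Uma (knight) says "At least one of us is a knight" - this is TRUE because Maya and Uma are knights.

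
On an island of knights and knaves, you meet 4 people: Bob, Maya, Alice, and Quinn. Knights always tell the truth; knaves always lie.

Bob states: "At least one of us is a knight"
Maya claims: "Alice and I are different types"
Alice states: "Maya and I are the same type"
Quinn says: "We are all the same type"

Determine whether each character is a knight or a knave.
Bob is a knight.
Maya is a knight.
Alice is a knave.
Quinn is a knave.

Verification:
- Bob (knight) says "At least one of us is a knight" - this is TRUE because Bob and Maya are knights.
- Maya (knight) says "Alice and I are different types" - this is TRUE because Maya is a knight and Alice is a knave.
- Alice (knave) says "Maya and I are the same type" - this is FALSE (a lie) because Alice is a knave and Maya is a knight.
- Quinn (knave) says "We are all the same type" - this is FALSE (a lie) because Bob and Maya are knights and Alice and Quinn are knaves.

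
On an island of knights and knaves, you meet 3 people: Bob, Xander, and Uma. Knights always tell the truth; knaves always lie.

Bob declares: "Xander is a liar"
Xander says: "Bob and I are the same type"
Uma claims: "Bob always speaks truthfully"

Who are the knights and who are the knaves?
Bob is a knight.
Xander is a knave.
Uma is a knight.

Verification:
- Bob (knight) says "Xander is a liar" - this is TRUE because Xander is a knave.
- Xander (knave) says "Bob and I are the same type" - this is FALSE (a lie) because Xander is a knave and Bob is a knight.
- Uma (knight) says "Bob always speaks truthfully" - this is TRUE because Bob is a knight.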